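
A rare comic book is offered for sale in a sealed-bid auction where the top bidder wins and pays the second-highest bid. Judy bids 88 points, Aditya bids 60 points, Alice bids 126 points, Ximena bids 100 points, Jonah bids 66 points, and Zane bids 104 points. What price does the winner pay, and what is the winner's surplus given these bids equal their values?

Bids in descending order: Alice 126 points; Zane 104 points; Ximena 100 points; Judy 88 points; Jonah 66 points; Aditya 60 points.
Alice is the highest bidder, so Alice wins.
Under the second-price rule, the price is the second-highest bid: 104 points.
Surplus = 126 points − 104 points = 22 points.

Price 104 points; surplus 22 points.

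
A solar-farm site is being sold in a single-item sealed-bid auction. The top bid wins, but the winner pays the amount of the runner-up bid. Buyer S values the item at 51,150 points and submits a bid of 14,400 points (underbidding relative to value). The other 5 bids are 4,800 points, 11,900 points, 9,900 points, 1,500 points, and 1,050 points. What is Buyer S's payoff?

Buyer S's payoff: 39,250 points.

Highest competing bid: 11,900 points.
Buyer S's bid 14,400 points is the highest overall, so Buyer S wins and pays the second-highest bid, 11,900 points.
Payoff = value − price = 51,150 points − 11,900 points = 39,250 points.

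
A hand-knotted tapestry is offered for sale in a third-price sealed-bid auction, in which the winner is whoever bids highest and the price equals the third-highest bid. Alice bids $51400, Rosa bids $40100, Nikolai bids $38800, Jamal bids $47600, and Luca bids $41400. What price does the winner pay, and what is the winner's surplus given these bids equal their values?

Price $41400; surplus $10000.

Ranking the bids: Alice $51400 > Jamal $47600 > Luca $41400 > Rosa $40100 > Nikolai $38800.
Alice is the highest bidder, so Alice wins.
Under the third-price rule, the price is the third-highest bid: $41400.
Surplus = $51400 − $41400 = $10000.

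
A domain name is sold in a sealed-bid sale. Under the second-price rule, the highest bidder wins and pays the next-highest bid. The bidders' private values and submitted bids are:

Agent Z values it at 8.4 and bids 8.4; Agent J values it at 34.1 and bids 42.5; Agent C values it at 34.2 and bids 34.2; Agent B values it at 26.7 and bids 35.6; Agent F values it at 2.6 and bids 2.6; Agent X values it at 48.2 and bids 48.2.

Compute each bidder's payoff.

Payoffs: Agent Z 0.0, Agent J 0.0, Agent C 0.0, Agent B 0.0, Agent F 0.0, Agent X 5.7.

Sorted high to low: Agent X 48.2 > Agent J 42.5 > Agent B 35.6 > Agent C 34.2 > Agent Z 8.4 > Agent F 2.6.
Agent X has the top bid and wins; the price is the second-highest bid, 42.5.
Agent X's payoff = 48.2 − 42.5 = 5.7. All other bidders lose, so their payoff is 0.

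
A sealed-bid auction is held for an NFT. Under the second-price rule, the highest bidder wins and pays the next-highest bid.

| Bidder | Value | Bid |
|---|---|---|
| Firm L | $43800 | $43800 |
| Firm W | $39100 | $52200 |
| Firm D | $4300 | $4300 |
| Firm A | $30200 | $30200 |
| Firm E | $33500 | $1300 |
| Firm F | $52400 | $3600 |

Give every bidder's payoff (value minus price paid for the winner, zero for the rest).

Sorted high to low: Firm W $52200, then Firm L $43800, then Firm A $30200, then Firm D $4300, then Firm F $3600, then Firm E $1300.
Firm W has the top bid and wins; the price is the second-highest bid, $43800.
Firm W's payoff = $39100 − $43800 = -$4700. All other bidders lose, so their payoff is 0.

Payoffs: Firm L $0, Firm W -$4700, Firm D $0, Firm A $0, Firm E $0, Firm F $0.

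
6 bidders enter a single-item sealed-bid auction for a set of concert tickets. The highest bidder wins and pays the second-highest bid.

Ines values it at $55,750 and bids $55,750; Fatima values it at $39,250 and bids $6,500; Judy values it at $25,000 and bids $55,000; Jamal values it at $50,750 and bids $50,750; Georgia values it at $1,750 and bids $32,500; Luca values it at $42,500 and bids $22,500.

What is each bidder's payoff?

Ines $750, Fatima $0, Judy $0, Jamal $0, Georgia $0, Luca $0.

Ranking the bids: Ines $55,750, then Judy $55,000, then Jamal $50,750, then Georgia $32,500, then Luca $22,500, then Fatima $6,500.
Ines has the top bid and wins; the price is the second-highest bid, $55,000.
Ines's payoff = $55,750 − $55,000 = $750. All other bidders lose, so their payoff is 0.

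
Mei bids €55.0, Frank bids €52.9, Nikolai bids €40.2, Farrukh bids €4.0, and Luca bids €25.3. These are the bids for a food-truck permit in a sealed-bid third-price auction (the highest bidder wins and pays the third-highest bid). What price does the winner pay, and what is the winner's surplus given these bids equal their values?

The winner pays €40.2 for a surplus of €14.8.

Ranking the bids: Mei €55.0; Frank €52.9; Nikolai €40.2; Luca €25.3; Farrukh €4.0.
Mei is the highest bidder, so Mei wins.
Under the third-price rule, the price is the third-highest bid: €40.2.
Surplus = €55.0 − €40.2 = €14.8.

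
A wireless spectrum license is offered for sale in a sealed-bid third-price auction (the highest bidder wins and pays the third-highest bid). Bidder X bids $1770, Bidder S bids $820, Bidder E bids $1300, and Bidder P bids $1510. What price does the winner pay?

Sorted high to low: Bidder X $1770, then Bidder P $1510, then Bidder E $1300, then Bidder S $820.
Bidder X is the highest bidder, so Bidder X wins.
Under the third-price rule, the price is the third-highest bid: $1300.

Price paid: $1300.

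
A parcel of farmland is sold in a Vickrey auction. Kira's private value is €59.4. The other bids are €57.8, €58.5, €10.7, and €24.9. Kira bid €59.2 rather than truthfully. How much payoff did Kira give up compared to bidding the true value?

The highest competing bid is €58.5.
Bidding truthfully at €59.4: Kira has the top bid, wins, and pays the second-highest bid €58.5. Payoff = €59.4 − €58.5 = €0.9.
Bidding €59.2: Kira has the top bid, wins, and pays the second-highest bid €58.5. Payoff = €59.4 − €58.5 = €0.9.
Regret = truthful payoff − actual payoff = €0.9 − €0.9 = €0.0.
The bid only affects whether you win, not the price — here both bids land on the same side of the top rival bid, so the deviation is payoff-neutral.

€0.0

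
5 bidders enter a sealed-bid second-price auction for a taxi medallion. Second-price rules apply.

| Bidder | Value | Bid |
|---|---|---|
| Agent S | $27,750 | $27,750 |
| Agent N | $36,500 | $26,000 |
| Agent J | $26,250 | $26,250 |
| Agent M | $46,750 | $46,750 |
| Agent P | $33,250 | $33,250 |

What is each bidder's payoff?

Payoffs: Agent S $0, Agent N $0, Agent J $0, Agent M $13,500, Agent P $0.

Ranking the bids: Agent M $46,750; Agent P $33,250; Agent S $27,750; Agent J $26,250; Agent N $26,000.
Agent M has the top bid and wins; the price is the second-highest bid, $33,250.
Agent M's payoff = $46,750 − $33,250 = $13,500. All other bidders lose, so their payoff is 0.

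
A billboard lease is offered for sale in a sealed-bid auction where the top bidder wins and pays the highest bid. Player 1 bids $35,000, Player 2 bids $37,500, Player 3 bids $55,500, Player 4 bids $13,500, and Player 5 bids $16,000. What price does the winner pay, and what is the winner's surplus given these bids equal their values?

Sorted high to low: Player 3 $55,500, then Player 2 $37,500, then Player 1 $35,000, then Player 5 $16,000, then Player 4 $13,500.
Player 3 is the highest bidder, so Player 3 wins.
Under the first-price rule, the price is the highest bid: $55,500.
Surplus = $55,500 − $55,500 = $0.

Price $55,500; surplus $0.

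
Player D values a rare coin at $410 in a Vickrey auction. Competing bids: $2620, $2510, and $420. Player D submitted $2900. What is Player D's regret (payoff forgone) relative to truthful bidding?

The highest competing bid is $2620.
Bidding truthfully at $410: the top bid is $2620 (a rival), so Player D loses. Payoff = $0.
Bidding $2900: Player D has the top bid, wins, and pays the second-highest bid $2620. Payoff = $410 − $2620 = -$2210.
Regret = truthful payoff − actual payoff = $0 − -$2210 = $2210.
Deviating from a truthful bid can only lose payoff in a second-price auction — never gain.

Payoff forgone: $2210.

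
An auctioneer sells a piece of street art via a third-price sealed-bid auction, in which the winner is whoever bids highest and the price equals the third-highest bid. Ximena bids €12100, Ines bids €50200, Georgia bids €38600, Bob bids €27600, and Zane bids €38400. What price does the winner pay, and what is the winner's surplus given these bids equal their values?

Price €38400; surplus €11800.

Sorted high to low: Ines €50200 > Georgia €38600 > Zane €38400 > Bob €27600 > Ximena €12100.
Ines is the highest bidder, so Ines wins.
Under the third-price rule, the price is the third-highest bid: €38400.
Surplus = €50200 − €38400 = €11800.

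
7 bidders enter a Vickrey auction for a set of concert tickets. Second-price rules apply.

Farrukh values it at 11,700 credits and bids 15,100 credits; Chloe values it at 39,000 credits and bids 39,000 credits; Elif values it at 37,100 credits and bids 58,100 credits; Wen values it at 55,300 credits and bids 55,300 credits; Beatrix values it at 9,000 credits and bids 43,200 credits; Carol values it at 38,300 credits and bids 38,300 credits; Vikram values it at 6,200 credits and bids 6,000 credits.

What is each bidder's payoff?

Payoffs: Farrukh 0 credits, Chloe 0 credits, Elif -18,200 credits, Wen 0 credits, Beatrix 0 credits, Carol 0 credits, Vikram 0 credits.

Sorted high to low: Elif 58,100 credits, then Wen 55,300 credits, then Beatrix 43,200 credits, then Chloe 39,000 credits, then Carol 38,300 credits, then Farrukh 15,100 credits, then Vikram 6,000 credits.
Elif has the top bid and wins; the price is the second-highest bid, 55,300 credits.
Elif's payoff = 37,100 credits − 55,300 credits = -18,200 credits. All other bidders lose, so their payoff is 0.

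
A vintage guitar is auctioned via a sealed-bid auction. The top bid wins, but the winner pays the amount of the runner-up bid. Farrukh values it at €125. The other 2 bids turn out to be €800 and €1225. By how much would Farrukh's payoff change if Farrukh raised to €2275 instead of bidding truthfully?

The highest competing bid is €1225.
Bidding truthfully at €125: the top bid is €1225 (a rival), so Farrukh loses. Payoff = €0.
Bidding €2275: Farrukh has the top bid, wins, and pays the second-highest bid €1225. Payoff = €125 − €1225 = -€1100.
Change = -€1100 − €0 = -€1100.

-€1100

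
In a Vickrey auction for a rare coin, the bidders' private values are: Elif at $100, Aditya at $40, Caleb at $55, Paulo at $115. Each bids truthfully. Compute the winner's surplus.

$15

Bids in descending order: Paulo $115 > Elif $100 > Caleb $55 > Aditya $40.
Paulo wins with the top bid and pays the second-highest, $100.
Surplus = $115 − $100 = $15.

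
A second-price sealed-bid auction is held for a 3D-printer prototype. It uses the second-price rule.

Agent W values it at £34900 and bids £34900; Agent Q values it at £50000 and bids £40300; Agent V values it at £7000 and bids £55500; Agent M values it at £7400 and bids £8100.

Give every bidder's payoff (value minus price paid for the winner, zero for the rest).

Agent W £0, Agent Q £0, Agent V -£33300, Agent M £0.

Bids in descending order: Agent V £55500 > Agent Q £40300 > Agent W £34900 > Agent M £8100.
Agent V has the top bid and wins; the price is the second-highest bid, £40300.
Agent V's payoff = £7000 − £40300 = -£33300. All other bidders lose, so their payoff is 0.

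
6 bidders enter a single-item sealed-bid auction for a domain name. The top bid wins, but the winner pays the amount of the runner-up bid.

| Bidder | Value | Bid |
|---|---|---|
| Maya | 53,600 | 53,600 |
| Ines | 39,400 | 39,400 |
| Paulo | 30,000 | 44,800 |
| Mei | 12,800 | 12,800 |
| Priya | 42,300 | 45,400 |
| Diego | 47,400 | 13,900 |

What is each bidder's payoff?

Maya 8,200, Ines 0, Paulo 0, Mei 0, Priya 0, Diego 0.

Sorted high to low: Maya 53,600 > Priya 45,400 > Paulo 44,800 > Ines 39,400 > Diego 13,900 > Mei 12,800.
Maya has the top bid and wins; the price is the second-highest bid, 45,400.
Maya's payoff = 53,600 − 45,400 = 8,200. All other bidders lose, so their payoff is 0.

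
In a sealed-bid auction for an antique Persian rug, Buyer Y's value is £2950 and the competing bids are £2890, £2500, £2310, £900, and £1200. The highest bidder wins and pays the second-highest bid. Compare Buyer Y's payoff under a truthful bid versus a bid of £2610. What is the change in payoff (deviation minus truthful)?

The highest competing bid is £2890.
Bidding truthfully at £2950: Buyer Y has the top bid, wins, and pays the second-highest bid £2890. Payoff = £2950 − £2890 = £60.
Bidding £2610: the top bid is £2890 (a rival), so Buyer Y loses. Payoff = £0.
Change = £0 − £60 = -£60.

-£60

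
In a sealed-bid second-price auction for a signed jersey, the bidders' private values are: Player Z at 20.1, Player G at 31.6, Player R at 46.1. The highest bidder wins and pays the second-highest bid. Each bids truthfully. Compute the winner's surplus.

Winner's surplus: 14.5.

Ordered from highest: Player R 46.1 > Player G 31.6 > Player Z 20.1.
Player R wins with the top bid and pays the second-highest, 31.6.
Surplus = 46.1 − 31.6 = 14.5.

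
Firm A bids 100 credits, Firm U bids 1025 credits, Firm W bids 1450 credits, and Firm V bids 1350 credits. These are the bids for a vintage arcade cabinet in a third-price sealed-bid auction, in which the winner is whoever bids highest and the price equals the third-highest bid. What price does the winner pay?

1025 credits

Ranking the bids: Firm W 1450 credits > Firm V 1350 credits > Firm U 1025 credits > Firm A 100 credits.
Firm W is the highest bidder, so Firm W wins.
Under the third-price rule, the price is the third-highest bid: 1025 credits.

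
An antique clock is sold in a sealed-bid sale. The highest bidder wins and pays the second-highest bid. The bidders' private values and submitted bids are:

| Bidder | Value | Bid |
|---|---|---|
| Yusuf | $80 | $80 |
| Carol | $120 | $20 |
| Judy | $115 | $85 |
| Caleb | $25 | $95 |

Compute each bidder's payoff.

Payoffs: Yusuf $0, Carol $0, Judy $0, Caleb -$60.

Bids in descending order: Caleb $95 > Judy $85 > Yusuf $80 > Carol $20.
Caleb has the top bid and wins; the price is the second-highest bid, $85.
Caleb's payoff = $25 − $85 = -$60. All other bidders lose, so their payoff is 0.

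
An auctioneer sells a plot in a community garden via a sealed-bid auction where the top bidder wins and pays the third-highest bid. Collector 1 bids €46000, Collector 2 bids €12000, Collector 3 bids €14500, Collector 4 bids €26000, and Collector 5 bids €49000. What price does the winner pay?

The winner pays €26000.

Ranking the bids: Collector 5 €49000, then Collector 1 €46000, then Collector 4 €26000, then Collector 3 €14500, then Collector 2 €12000.
Collector 5 is the highest bidder, so Collector 5 wins.
Under the third-price rule, the price is the third-highest bid: €26000.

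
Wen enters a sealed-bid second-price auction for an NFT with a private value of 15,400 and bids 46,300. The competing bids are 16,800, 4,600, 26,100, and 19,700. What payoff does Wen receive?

Wen's payoff: -10,700.

Highest competing bid: 26,100.
Wen's bid 46,300 is the highest overall, so Wen wins and pays the second-highest bid, 26,100.
Payoff = value − price = 15,400 − 26,100 = -10,700.
Overbidding won the item at a price above value — truthful bidding would have avoided this loss.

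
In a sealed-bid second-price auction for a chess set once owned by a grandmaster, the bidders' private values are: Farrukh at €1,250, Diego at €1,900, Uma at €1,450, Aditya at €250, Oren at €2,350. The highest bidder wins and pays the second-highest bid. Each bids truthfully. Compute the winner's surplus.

Surplus = €450.

Ranking the bids: Oren €2,350 > Diego €1,900 > Uma €1,450 > Farrukh €1,250 > Aditya €250.
Oren wins with the top bid and pays the second-highest, €1,900.
Surplus = €2,350 − €1,900 = €450.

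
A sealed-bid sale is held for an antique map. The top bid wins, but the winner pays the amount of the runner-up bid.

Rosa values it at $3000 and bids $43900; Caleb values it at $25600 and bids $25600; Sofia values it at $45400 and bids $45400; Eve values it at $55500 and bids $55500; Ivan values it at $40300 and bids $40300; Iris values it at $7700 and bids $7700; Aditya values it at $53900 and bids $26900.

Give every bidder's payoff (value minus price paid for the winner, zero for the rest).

Sorted high to low: Eve $55500, then Sofia $45400, then Rosa $43900, then Ivan $40300, then Aditya $26900, then Caleb $25600, then Iris $7700.
Eve has the top bid and wins; the price is the second-highest bid, $45400.
Eve's payoff = $55500 − $45400 = $10100. All other bidders lose, so their payoff is 0.

Rosa $0, Caleb $0, Sofia $0, Eve $10100, Ivan $0, Iris $0, Aditya $0.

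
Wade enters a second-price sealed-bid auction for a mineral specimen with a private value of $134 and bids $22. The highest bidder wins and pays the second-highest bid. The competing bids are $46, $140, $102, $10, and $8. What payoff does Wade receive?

Wade's payoff: $0.

Highest competing bid: $140.
Wade's bid $22 is not the highest, so Wade loses, pays nothing, and earns zero payoff.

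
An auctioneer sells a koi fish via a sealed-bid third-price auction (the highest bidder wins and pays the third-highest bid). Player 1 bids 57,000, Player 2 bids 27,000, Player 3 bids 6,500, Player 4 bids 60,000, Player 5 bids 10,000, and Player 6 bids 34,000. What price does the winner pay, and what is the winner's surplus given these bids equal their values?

The winner pays 34,000 for a surplus of 26,000.

Ordered from highest: Player 4 60,000, then Player 1 57,000, then Player 6 34,000, then Player 2 27,000, then Player 5 10,000, then Player 3 6,500.
Player 4 is the highest bidder, so Player 4 wins.
Under the third-price rule, the price is the third-highest bid: 34,000.
Surplus = 60,000 − 34,000 = 26,000.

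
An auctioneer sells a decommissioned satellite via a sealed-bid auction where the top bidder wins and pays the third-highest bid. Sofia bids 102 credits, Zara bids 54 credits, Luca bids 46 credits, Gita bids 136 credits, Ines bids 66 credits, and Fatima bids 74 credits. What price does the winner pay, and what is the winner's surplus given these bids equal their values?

The winner pays 74 credits for a surplus of 62 credits.

Bids in descending order: Gita 136 credits; Sofia 102 credits; Fatima 74 credits; Ines 66 credits; Zara 54 credits; Luca 46 credits.
Gita is the highest bidder, so Gita wins.
Under the third-price rule, the price is the third-highest bid: 74 credits.
Surplus = 136 credits − 74 credits = 62 credits.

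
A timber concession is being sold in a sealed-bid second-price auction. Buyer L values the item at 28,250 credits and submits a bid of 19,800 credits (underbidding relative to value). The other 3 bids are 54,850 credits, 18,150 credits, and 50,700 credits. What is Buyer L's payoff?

Highest competing bid: 54,850 credits.
Buyer L's bid 19,800 credits is not the highest, so Buyer L loses, pays nothing, and earns zero payoff.

0 credits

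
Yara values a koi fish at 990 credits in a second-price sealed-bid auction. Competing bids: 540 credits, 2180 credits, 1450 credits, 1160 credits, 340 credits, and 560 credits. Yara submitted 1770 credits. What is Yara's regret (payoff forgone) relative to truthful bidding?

The highest competing bid is 2180 credits.
Bidding truthfully at 990 credits: the top bid is 2180 credits (a rival), so Yara loses. Payoff = 0 credits.
Bidding 1770 credits: the top bid is 2180 credits (a rival), so Yara loses. Payoff = 0 credits.
Regret = truthful payoff − actual payoff = 0 credits − 0 credits = 0 credits.

0 credits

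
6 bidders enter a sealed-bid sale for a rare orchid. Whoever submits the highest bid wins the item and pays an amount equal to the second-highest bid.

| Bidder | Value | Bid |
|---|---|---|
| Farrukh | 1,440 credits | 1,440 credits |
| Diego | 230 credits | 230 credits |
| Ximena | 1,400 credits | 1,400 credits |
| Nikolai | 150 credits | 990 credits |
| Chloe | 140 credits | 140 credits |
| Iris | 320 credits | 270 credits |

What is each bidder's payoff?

Payoffs: Farrukh 40 credits, Diego 0 credits, Ximena 0 credits, Nikolai 0 credits, Chloe 0 credits, Iris 0 credits.

Ordered from highest: Farrukh 1,440 credits, then Ximena 1,400 credits, then Nikolai 990 credits, then Iris 270 credits, then Diego 230 credits, then Chloe 140 credits.
Farrukh has the top bid and wins; the price is the second-highest bid, 1,400 credits.
Farrukh's payoff = 1,440 credits − 1,400 credits = 40 credits. All other bidders lose, so their payoff is 0.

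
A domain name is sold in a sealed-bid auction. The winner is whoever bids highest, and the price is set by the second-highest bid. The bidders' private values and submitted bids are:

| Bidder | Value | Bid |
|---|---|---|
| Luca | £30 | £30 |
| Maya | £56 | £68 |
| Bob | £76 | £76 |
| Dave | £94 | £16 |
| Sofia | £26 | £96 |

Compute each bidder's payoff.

Payoffs: Luca £0, Maya £0, Bob £0, Dave £0, Sofia -£50.

Sorted high to low: Sofia £96; Bob £76; Maya £68; Luca £30; Dave £16.
Sofia has the top bid and wins; the price is the second-highest bid, £76.
Sofia's payoff = £26 − £76 = -£50. All other bidders lose, so their payoff is 0.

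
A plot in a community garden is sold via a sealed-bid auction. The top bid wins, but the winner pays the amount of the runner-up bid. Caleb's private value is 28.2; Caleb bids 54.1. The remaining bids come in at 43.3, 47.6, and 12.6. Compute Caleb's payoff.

Highest competing bid: 47.6.
Caleb's bid 54.1 is the highest overall, so Caleb wins and pays the second-highest bid, 47.6.
Payoff = value − price = 28.2 − 47.6 = -19.4.
Overbidding won the item at a price above value — truthful bidding would have avoided this loss.

-19.4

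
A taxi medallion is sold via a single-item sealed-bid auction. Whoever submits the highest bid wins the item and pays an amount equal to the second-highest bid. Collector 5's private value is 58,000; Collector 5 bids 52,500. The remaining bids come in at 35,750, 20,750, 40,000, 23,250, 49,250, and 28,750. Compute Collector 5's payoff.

Highest competing bid: 49,250.
Collector 5's bid 52,500 is the highest overall, so Collector 5 wins and pays the second-highest bid, 49,250.
Payoff = value − price = 58,000 − 49,250 = 8,750.

8,750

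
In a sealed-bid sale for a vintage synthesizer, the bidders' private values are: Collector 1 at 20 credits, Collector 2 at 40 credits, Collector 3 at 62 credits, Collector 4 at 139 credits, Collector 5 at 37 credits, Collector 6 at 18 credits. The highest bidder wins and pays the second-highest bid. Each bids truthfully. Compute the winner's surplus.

Ranking the bids: Collector 4 139 credits, then Collector 3 62 credits, then Collector 2 40 credits, then Collector 5 37 credits, then Collector 1 20 credits, then Collector 6 18 credits.
Collector 4 wins with the top bid and pays the second-highest, 62 credits.
Surplus = 139 credits − 62 credits = 77 credits.

Winner's surplus: 77 credits.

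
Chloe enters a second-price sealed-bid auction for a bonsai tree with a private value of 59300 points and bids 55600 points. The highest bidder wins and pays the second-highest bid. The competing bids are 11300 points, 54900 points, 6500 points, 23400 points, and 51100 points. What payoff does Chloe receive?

Highest competing bid: 54900 points.
Chloe's bid 55600 points is the highest overall, so Chloe wins and pays the second-highest bid, 54900 points.
Payoff = value − price = 59300 points − 54900 points = 4400 points.

Chloe's payoff: 4400 points.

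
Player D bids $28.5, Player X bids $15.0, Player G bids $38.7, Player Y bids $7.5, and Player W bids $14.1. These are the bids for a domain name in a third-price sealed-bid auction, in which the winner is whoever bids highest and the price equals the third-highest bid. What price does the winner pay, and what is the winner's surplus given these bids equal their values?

The winner pays $15.0 for a surplus of $23.7.

Ranking the bids: Player G $38.7, then Player D $28.5, then Player X $15.0, then Player W $14.1, then Player Y $7.5.
Player G is the highest bidder, so Player G wins.
Under the third-price rule, the price is the third-highest bid: $15.0.
Surplus = $38.7 − $15.0 = $23.7.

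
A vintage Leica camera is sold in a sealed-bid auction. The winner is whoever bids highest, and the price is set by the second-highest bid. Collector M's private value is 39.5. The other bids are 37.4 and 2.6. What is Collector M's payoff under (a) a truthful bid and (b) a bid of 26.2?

(a) 2.1  (b) 0.0

The highest competing bid is 37.4.
Bidding truthfully at 39.5: Collector M has the top bid, wins, and pays the second-highest bid 37.4. Payoff = 39.5 − 37.4 = 2.1.
Bidding 26.2: the top bid is 37.4 (a rival), so Collector M loses. Payoff = 0.0.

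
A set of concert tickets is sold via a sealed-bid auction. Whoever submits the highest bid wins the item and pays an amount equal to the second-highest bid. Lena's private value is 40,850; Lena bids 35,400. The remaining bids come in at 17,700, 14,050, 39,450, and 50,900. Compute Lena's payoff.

0

Highest competing bid: 50,900.
Lena's bid 35,400 is not the highest, so Lena loses, pays nothing, and earns zero payoff.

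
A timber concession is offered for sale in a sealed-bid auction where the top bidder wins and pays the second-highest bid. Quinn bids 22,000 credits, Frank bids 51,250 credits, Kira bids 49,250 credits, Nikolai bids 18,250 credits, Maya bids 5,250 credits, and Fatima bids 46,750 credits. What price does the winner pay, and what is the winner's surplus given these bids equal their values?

The winner pays 49,250 credits for a surplus of 2,000 credits.

Ordered from highest: Frank 51,250 credits; Kira 49,250 credits; Fatima 46,750 credits; Quinn 22,000 credits; Nikolai 18,250 credits; Maya 5,250 credits.
Frank is the highest bidder, so Frank wins.
Under the second-price rule, the price is the second-highest bid: 49,250 credits.
Surplus = 51,250 credits − 49,250 credits = 2,000 credits.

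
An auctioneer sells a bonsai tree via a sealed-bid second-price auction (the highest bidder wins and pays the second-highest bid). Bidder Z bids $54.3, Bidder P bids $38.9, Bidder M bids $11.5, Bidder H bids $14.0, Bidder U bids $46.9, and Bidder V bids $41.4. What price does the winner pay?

$46.9

Ranking the bids: Bidder Z $54.3; Bidder U $46.9; Bidder V $41.4; Bidder P $38.9; Bidder H $14.0; Bidder M $11.5.
Bidder Z is the highest bidder, so Bidder Z wins.
Under the second-price rule, the price is the second-highest bid: $46.9.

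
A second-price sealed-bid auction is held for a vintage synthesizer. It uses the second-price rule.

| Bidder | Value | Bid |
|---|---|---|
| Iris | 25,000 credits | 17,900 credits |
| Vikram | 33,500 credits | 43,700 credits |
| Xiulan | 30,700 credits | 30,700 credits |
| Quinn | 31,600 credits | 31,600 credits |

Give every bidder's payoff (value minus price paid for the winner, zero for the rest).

Ordered from highest: Vikram 43,700 credits; Quinn 31,600 credits; Xiulan 30,700 credits; Iris 17,900 credits.
Vikram has the top bid and wins; the price is the second-highest bid, 31,600 credits.
Vikram's payoff = 33,500 credits − 31,600 credits = 1,900 credits. All other bidders lose, so their payoff is 0.

Payoffs: Iris 0 credits, Vikram 1,900 credits, Xiulan 0 credits, Quinn 0 credits.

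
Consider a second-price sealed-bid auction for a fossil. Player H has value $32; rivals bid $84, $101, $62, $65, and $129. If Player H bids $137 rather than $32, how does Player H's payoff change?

-$97

The highest competing bid is $129.
Bidding truthfully at $32: the top bid is $129 (a rival), so Player H loses. Payoff = $0.
Bidding $137: Player H has the top bid, wins, and pays the second-highest bid $129. Payoff = $32 − $129 = -$97.
Change = -$97 − $0 = -$97.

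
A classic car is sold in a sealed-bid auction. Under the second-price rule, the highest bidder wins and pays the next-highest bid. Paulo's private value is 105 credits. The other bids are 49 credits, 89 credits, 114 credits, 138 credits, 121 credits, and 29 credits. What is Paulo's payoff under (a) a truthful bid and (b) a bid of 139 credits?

The highest competing bid is 138 credits.
Bidding truthfully at 105 credits: the top bid is 138 credits (a rival), so Paulo loses. Payoff = 0 credits.
Bidding 139 credits: Paulo has the top bid, wins, and pays the second-highest bid 138 credits. Payoff = 105 credits − 138 credits = -33 credits.
Deviating from a truthful bid can only lose payoff in a second-price auction — never gain.

Truthful: 0 credits; alternative: -33 credits.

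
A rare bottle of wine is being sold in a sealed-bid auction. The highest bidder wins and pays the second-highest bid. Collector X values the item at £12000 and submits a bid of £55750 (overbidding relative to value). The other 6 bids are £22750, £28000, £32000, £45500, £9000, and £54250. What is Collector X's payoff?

Collector X's payoff: -£42250.

Highest competing bid: £54250.
Collector X's bid £55750 is the highest overall, so Collector X wins and pays the second-highest bid, £54250.
Payoff = value − price = £12000 − £54250 = -£42250.
Overbidding won the item at a price above value — truthful bidding would have avoided this loss.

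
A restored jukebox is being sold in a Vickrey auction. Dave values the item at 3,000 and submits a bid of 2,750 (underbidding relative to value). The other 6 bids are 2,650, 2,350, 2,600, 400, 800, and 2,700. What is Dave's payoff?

300

Highest competing bid: 2,700.
Dave's bid 2,750 is the highest overall, so Dave wins and pays the second-highest bid, 2,700.
Payoff = value − price = 3,000 − 2,700 = 300.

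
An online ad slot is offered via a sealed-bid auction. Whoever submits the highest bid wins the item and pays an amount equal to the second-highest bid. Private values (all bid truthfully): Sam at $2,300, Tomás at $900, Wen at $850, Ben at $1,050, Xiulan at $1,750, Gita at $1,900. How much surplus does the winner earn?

Winner's surplus: $400.

Ranking the bids: Sam $2,300, then Gita $1,900, then Xiulan $1,750, then Ben $1,050, then Tomás $900, then Wen $850.
Sam wins with the top bid and pays the second-highest, $1,900.
Surplus = $2,300 − $1,900 = $400.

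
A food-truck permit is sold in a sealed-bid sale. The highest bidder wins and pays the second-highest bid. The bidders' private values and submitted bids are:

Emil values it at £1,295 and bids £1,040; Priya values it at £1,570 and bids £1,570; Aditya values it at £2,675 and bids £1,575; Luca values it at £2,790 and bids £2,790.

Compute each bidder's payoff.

Ranking the bids: Luca £2,790, then Aditya £1,575, then Priya £1,570, then Emil £1,040.
Luca has the top bid and wins; the price is the second-highest bid, £1,575.
Luca's payoff = £2,790 − £1,575 = £1,215. All other bidders lose, so their payoff is 0.

Emil £0, Priya £0, Aditya £0, Luca £1,215.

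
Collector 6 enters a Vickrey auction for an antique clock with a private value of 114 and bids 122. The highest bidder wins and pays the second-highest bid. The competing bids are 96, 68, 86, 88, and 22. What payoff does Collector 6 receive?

Highest competing bid: 96.
Collector 6's bid 122 is the highest overall, so Collector 6 wins and pays the second-highest bid, 96.
Payoff = value − price = 114 − 96 = 18.

The bidder's payoff: 18.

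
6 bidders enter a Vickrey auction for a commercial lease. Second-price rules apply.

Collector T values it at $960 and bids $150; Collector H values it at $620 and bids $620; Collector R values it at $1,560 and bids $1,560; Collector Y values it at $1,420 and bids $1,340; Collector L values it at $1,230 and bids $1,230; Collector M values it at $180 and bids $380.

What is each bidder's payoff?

Payoffs: Collector T $0, Collector H $0, Collector R $220, Collector Y $0, Collector L $0, Collector M $0.

Sorted high to low: Collector R $1,560, then Collector Y $1,340, then Collector L $1,230, then Collector H $620, then Collector M $380, then Collector T $150.
Collector R has the top bid and wins; the price is the second-highest bid, $1,340.
Collector R's payoff = $1,560 − $1,340 = $220. All other bidders lose, so their payoff is 0.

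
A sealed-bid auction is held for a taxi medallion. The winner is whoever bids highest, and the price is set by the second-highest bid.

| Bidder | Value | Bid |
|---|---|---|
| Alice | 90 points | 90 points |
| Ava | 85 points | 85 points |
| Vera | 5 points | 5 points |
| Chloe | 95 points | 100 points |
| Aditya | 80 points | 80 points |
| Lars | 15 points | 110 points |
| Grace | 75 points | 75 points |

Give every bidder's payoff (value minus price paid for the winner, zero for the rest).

Ordered from highest: Lars 110 points, then Chloe 100 points, then Alice 90 points, then Ava 85 points, then Aditya 80 points, then Grace 75 points, then Vera 5 points.
Lars has the top bid and wins; the price is the second-highest bid, 100 points.
Lars's payoff = 15 points − 100 points = -85 points. All other bidders lose, so their payoff is 0.

Payoffs: Alice 0 points, Ava 0 points, Vera 0 points, Chloe 0 points, Aditya 0 points, Lars -85 points, Grace 0 points.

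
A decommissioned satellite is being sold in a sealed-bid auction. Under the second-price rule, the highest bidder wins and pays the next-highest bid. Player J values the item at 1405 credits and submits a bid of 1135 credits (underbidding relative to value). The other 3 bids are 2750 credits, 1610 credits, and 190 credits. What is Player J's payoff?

Payoff = 0 credits.

Highest competing bid: 2750 credits.
Player J's bid 1135 credits is not the highest, so Player J loses, pays nothing, and earns zero payoff.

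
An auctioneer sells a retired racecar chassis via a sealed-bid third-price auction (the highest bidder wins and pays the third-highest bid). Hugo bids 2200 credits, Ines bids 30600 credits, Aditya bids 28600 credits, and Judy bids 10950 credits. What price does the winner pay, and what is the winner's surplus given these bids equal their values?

Price 10950 credits; surplus 19650 credits.

Bids in descending order: Ines 30600 credits; Aditya 28600 credits; Judy 10950 credits; Hugo 2200 credits.
Ines is the highest bidder, so Ines wins.
Under the third-price rule, the price is the third-highest bid: 10950 credits.
Surplus = 30600 credits − 10950 credits = 19650 credits.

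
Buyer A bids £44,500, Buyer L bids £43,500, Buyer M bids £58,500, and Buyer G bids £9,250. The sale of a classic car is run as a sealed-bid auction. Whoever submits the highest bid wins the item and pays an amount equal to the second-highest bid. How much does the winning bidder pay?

Ordered from highest: Buyer M £58,500; Buyer A £44,500; Buyer L £43,500; Buyer G £9,250.
Buyer M has the highest bid, so Buyer M wins.
The second-highest bid is £44,500, so that is what Buyer M pays.

Price paid: £44,500.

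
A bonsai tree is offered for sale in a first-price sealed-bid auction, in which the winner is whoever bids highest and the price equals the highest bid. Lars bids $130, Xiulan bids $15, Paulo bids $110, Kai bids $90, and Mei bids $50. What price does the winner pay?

Price paid: $130.

Sorted high to low: Lars $130, then Paulo $110, then Kai $90, then Mei $50, then Xiulan $15.
Lars is the highest bidder, so Lars wins.
Under the first-price rule, the price is the highest bid: $130.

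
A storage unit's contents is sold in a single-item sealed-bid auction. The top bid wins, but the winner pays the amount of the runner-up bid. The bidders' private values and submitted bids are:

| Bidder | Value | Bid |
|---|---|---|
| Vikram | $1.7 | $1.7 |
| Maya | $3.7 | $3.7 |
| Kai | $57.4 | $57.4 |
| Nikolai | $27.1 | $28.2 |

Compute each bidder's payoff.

Payoffs: Vikram $0.0, Maya $0.0, Kai $29.2, Nikolai $0.0.

Sorted high to low: Kai $57.4, then Nikolai $28.2, then Maya $3.7, then Vikram $1.7.
Kai has the top bid and wins; the price is the second-highest bid, $28.2.
Kai's payoff = $57.4 − $28.2 = $29.2. All other bidders lose, so their payoff is 0.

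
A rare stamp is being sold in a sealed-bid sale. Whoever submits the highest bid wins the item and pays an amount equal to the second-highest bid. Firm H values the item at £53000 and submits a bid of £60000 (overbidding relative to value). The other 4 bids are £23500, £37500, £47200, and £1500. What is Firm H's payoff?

Payoff = £5800.

Highest competing bid: £47200.
Firm H's bid £60000 is the highest overall, so Firm H wins and pays the second-highest bid, £47200.
Payoff = value − price = £53000 − £47200 = £5800.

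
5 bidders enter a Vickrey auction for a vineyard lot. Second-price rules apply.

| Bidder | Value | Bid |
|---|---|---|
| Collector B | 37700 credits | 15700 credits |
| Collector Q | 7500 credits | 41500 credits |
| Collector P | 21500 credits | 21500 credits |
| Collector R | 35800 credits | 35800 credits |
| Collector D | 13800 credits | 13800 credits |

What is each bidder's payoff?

Collector B 0 credits, Collector Q -28300 credits, Collector P 0 credits, Collector R 0 credits, Collector D 0 credits.

Ranking the bids: Collector Q 41500 credits; Collector R 35800 credits; Collector P 21500 credits; Collector B 15700 credits; Collector D 13800 credits.
Collector Q has the top bid and wins; the price is the second-highest bid, 35800 credits.
Collector Q's payoff = 7500 credits − 35800 credits = -28300 credits. All other bidders lose, so their payoff is 0.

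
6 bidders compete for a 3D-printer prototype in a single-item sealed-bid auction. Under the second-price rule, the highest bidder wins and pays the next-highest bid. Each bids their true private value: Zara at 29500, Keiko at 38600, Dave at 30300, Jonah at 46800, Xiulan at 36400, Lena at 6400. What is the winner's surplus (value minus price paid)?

Sorted high to low: Jonah 46800; Keiko 38600; Xiulan 36400; Dave 30300; Zara 29500; Lena 6400.
Jonah wins with the top bid and pays the second-highest, 38600.
Surplus = 46800 − 38600 = 8200.

Surplus = 8200.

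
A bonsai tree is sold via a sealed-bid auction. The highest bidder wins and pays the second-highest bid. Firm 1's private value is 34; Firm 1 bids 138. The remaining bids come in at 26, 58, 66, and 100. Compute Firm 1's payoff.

Highest competing bid: 100.
Firm 1's bid 138 is the highest overall, so Firm 1 wins and pays the second-highest bid, 100.
Payoff = value − price = 34 − 100 = -66.
Overbidding won the item at a price above value — truthful bidding would have avoided this loss.

Payoff = -66.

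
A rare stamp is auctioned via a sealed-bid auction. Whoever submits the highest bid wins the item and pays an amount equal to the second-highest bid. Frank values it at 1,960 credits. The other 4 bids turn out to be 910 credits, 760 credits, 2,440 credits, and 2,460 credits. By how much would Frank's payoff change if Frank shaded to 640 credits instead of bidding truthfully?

Payoff change: 0 credits.

The highest competing bid is 2,460 credits.
Bidding truthfully at 1,960 credits: the top bid is 2,460 credits (a rival), so Frank loses. Payoff = 0 credits.
Bidding 640 credits: the top bid is 2,460 credits (a rival), so Frank loses. Payoff = 0 credits.
Change = 0 credits − 0 credits = 0 credits.
The bid only affects whether you win, not the price — here both bids land on the same side of the top rival bid, so the deviation is payoff-neutral.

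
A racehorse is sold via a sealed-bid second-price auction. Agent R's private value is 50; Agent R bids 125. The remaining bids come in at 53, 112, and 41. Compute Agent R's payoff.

Agent R's payoff: -62.

Highest competing bid: 112.
Agent R's bid 125 is the highest overall, so Agent R wins and pays the second-highest bid, 112.
Payoff = value − price = 50 − 112 = -62.
Overbidding won the item at a price above value — truthful bidding would have avoided this loss.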